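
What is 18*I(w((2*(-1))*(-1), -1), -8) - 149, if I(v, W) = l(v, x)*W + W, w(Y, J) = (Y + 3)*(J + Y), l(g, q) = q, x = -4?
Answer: 283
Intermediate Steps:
w(Y, J) = (3 + Y)*(J + Y)
I(v, W) = -3*W (I(v, W) = -4*W + W = -3*W)
18*I(w((2*(-1))*(-1), -1), -8) - 149 = 18*(-3*(-8)) - 149 = 18*24 - 149 = 432 - 149 = 283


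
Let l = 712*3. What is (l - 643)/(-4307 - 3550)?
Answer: -1493/7857 ≈ -0.19002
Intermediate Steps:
l = 2136
(l - 643)/(-4307 - 3550) = (2136 - 643)/(-4307 - 3550) = 1493/(-7857) = 1493*(-1/7857) = -1493/7857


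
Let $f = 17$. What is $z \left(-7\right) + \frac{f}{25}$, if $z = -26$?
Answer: $\frac{4567}{25} \approx 182.68$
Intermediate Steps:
$z \left(-7\right) + \frac{f}{25} = \left(-26\right) \left(-7\right) + \frac{17}{25} = 182 + 17 \cdot \frac{1}{25} = 182 + \frac{17}{25} = \frac{4567}{25}$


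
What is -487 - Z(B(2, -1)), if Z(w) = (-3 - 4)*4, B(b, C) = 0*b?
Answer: -459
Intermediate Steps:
B(b, C) = 0
Z(w) = -28 (Z(w) = -7*4 = -28)
-487 - Z(B(2, -1)) = -487 - 1*(-28) = -487 + 28 = -459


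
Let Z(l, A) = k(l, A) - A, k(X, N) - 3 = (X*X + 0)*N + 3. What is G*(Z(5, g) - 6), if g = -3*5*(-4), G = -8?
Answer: -11520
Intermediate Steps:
g = 60 (g = -15*(-4) = 60)
k(X, N) = 6 + N*X**2 (k(X, N) = 3 + ((X*X + 0)*N + 3) = 3 + ((X**2 + 0)*N + 3) = 3 + (X**2*N + 3) = 3 + (N*X**2 + 3) = 3 + (3 + N*X**2) = 6 + N*X**2)
Z(l, A) = 6 - A + A*l**2 (Z(l, A) = (6 + A*l**2) - A = 6 - A + A*l**2)
G*(Z(5, g) - 6) = -8*((6 - 1*60 + 60*5**2) - 6) = -8*((6 - 60 + 60*25) - 6) = -8*((6 - 60 + 1500) - 6) = -8*(1446 - 6) = -8*1440 = -11520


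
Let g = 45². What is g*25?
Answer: 50625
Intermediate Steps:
g = 2025
g*25 = 2025*25 = 50625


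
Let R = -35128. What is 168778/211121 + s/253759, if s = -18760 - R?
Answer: 4207687730/4870350349 ≈ 0.86394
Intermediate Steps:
s = 16368 (s = -18760 - 1*(-35128) = -18760 + 35128 = 16368)
168778/211121 + s/253759 = 168778/211121 + 16368/253759 = 168778*(1/211121) + 16368*(1/253759) = 168778/211121 + 1488/23069 = 4207687730/4870350349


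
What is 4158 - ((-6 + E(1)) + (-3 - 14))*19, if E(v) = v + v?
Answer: 4557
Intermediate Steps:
E(v) = 2*v
4158 - ((-6 + E(1)) + (-3 - 14))*19 = 4158 - ((-6 + 2*1) + (-3 - 14))*19 = 4158 - ((-6 + 2) - 17)*19 = 4158 - (-4 - 17)*19 = 4158 - (-21)*19 = 4158 - 1*(-399) = 4158 + 399 = 4557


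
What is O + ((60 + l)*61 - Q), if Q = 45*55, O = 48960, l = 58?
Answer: 53683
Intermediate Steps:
Q = 2475
O + ((60 + l)*61 - Q) = 48960 + ((60 + 58)*61 - 1*2475) = 48960 + (118*61 - 2475) = 48960 + (7198 - 2475) = 48960 + 4723 = 53683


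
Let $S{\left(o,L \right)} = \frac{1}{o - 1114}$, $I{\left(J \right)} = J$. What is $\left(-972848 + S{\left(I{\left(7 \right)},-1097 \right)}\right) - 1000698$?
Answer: $- \frac{2184715423}{1107} \approx -1.9735 \cdot 10^{6}$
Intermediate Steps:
$S{\left(o,L \right)} = \frac{1}{-1114 + o}$
$\left(-972848 + S{\left(I{\left(7 \right)},-1097 \right)}\right) - 1000698 = \left(-972848 + \frac{1}{-1114 + 7}\right) - 1000698 = \left(-972848 + \frac{1}{-1107}\right) - 1000698 = \left(-972848 - \frac{1}{1107}\right) - 1000698 = - \frac{1076942737}{1107} - 1000698 = - \frac{2184715423}{1107}$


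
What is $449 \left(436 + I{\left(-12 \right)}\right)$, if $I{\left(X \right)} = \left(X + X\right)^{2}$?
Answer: $454388$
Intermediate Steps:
$I{\left(X \right)} = 4 X^{2}$ ($I{\left(X \right)} = \left(2 X\right)^{2} = 4 X^{2}$)
$449 \left(436 + I{\left(-12 \right)}\right) = 449 \left(436 + 4 \left(-12\right)^{2}\right) = 449 \left(436 + 4 \cdot 144\right) = 449 \left(436 + 576\right) = 449 \cdot 1012 = 454388$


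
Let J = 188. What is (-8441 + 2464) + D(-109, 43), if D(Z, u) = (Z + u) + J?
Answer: -5855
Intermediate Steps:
D(Z, u) = 188 + Z + u (D(Z, u) = (Z + u) + 188 = 188 + Z + u)
(-8441 + 2464) + D(-109, 43) = (-8441 + 2464) + (188 - 109 + 43) = -5977 + 122 = -5855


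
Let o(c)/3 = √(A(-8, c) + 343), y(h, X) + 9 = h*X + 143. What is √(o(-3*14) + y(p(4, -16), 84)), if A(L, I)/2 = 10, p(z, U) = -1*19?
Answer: √(-1462 + 33*√3) ≈ 37.481*I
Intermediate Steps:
p(z, U) = -19
y(h, X) = 134 + X*h (y(h, X) = -9 + (h*X + 143) = -9 + (X*h + 143) = -9 + (143 + X*h) = 134 + X*h)
A(L, I) = 20 (A(L, I) = 2*10 = 20)
o(c) = 33*√3 (o(c) = 3*√(20 + 343) = 3*√363 = 3*(11*√3) = 33*√3)
√(o(-3*14) + y(p(4, -16), 84)) = √(33*√3 + (134 + 84*(-19))) = √(33*√3 + (134 - 1596)) = √(33*√3 - 1462) = √(-1462 + 33*√3)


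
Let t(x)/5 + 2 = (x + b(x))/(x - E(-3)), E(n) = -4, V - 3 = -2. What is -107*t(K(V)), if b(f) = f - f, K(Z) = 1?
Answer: 963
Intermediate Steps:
V = 1 (V = 3 - 2 = 1)
b(f) = 0
t(x) = -10 + 5*x/(4 + x) (t(x) = -10 + 5*((x + 0)/(x - 1*(-4))) = -10 + 5*(x/(x + 4)) = -10 + 5*(x/(4 + x)) = -10 + 5*x/(4 + x))
-107*t(K(V)) = -535*(-8 - 1*1)/(4 + 1) = -535*(-8 - 1)/5 = -535*(-9)/5 = -107*(-9) = 963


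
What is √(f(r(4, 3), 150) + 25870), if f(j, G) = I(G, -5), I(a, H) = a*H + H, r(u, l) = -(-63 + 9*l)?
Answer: √25115 ≈ 158.48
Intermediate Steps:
r(u, l) = 63 - 9*l (r(u, l) = -9*(-7 + l) = 63 - 9*l)
I(a, H) = H + H*a (I(a, H) = H*a + H = H + H*a)
f(j, G) = -5 - 5*G (f(j, G) = -5*(1 + G) = -5 - 5*G)
√(f(r(4, 3), 150) + 25870) = √((-5 - 5*150) + 25870) = √((-5 - 750) + 25870) = √(-755 + 25870) = √25115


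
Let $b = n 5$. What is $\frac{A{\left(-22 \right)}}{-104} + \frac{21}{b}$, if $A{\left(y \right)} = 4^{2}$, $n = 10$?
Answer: $\frac{173}{650} \approx 0.26615$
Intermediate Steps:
$A{\left(y \right)} = 16$
$b = 50$ ($b = 10 \cdot 5 = 50$)
$\frac{A{\left(-22 \right)}}{-104} + \frac{21}{b} = \frac{16}{-104} + \frac{21}{50} = 16 \left(- \frac{1}{104}\right) + 21 \cdot \frac{1}{50} = - \frac{2}{13} + \frac{21}{50} = \frac{173}{650}$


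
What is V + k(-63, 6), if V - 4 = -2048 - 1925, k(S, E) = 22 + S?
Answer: -4010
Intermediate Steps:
V = -3969 (V = 4 + (-2048 - 1925) = 4 - 3973 = -3969)
V + k(-63, 6) = -3969 + (22 - 63) = -3969 - 41 = -4010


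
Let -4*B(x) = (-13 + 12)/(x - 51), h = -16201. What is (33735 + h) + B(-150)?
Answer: 14097335/804 ≈ 17534.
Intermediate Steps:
B(x) = 1/(4*(-51 + x)) (B(x) = -(-13 + 12)/(4*(x - 51)) = -(-1)/(4*(-51 + x)) = 1/(4*(-51 + x)))
(33735 + h) + B(-150) = (33735 - 16201) + 1/(4*(-51 - 150)) = 17534 + (1/4)/(-201) = 17534 + (1/4)*(-1/201) = 17534 - 1/804 = 14097335/804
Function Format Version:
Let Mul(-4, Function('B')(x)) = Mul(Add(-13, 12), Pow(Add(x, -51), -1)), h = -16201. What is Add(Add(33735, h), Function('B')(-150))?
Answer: Rational(14097335, 804) ≈ 17534.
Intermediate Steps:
Function('B')(x) = Mul(Rational(1, 4), Pow(Add(-51, x), -1)) (Function('B')(x) = Mul(Rational(-1, 4), Mul(Add(-13, 12), Pow(Add(x, -51), -1))) = Mul(Rational(-1, 4), Mul(-1, Pow(Add(-51, x), -1))) = Mul(Rational(1, 4), Pow(Add(-51, x), -1)))
Add(Add(33735, h), Function('B')(-150)) = Add(Add(33735, -16201), Mul(Rational(1, 4), Pow(Add(-51, -150), -1))) = Add(17534, Mul(Rational(1, 4), Pow(-201, -1))) = Add(17534, Mul(Rational(1, 4), Rational(-1, 201))) = Add(17534, Rational(-1, 804)) = Rational(14097335, 804)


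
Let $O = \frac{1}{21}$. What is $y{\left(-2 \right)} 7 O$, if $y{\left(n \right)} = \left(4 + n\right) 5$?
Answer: $\frac{10}{3} \approx 3.3333$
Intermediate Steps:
$O = \frac{1}{21} \approx 0.047619$
$y{\left(n \right)} = 20 + 5 n$
$y{\left(-2 \right)} 7 O = \left(20 + 5 \left(-2\right)\right) 7 \cdot \frac{1}{21} = \left(20 - 10\right) 7 \cdot \frac{1}{21} = 10 \cdot 7 \cdot \frac{1}{21} = 70 \cdot \frac{1}{21} = \frac{10}{3}$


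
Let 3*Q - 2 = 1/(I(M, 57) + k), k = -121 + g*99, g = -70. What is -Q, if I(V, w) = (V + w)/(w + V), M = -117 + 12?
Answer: -14099/21150 ≈ -0.66662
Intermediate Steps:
M = -105
I(V, w) = 1 (I(V, w) = (V + w)/(V + w) = 1)
k = -7051 (k = -121 - 70*99 = -121 - 6930 = -7051)
Q = 14099/21150 (Q = ⅔ + 1/(3*(1 - 7051)) = ⅔ + (⅓)/(-7050) = ⅔ + (⅓)*(-1/7050) = ⅔ - 1/21150 = 14099/21150 ≈ 0.66662)
-Q = -1*14099/21150 = -14099/21150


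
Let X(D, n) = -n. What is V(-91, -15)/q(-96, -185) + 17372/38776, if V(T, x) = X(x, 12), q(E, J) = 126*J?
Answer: 456539/1017870 ≈ 0.44852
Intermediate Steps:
V(T, x) = -12 (V(T, x) = -1*12 = -12)
V(-91, -15)/q(-96, -185) + 17372/38776 = -12/(126*(-185)) + 17372/38776 = -12/(-23310) + 17372*(1/38776) = -12*(-1/23310) + 4343/9694 = 2/3885 + 4343/9694 = 456539/1017870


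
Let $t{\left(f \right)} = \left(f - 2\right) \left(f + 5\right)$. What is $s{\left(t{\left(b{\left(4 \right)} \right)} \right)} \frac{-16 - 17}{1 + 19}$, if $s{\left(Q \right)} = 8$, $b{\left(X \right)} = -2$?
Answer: $- \frac{66}{5} \approx -13.2$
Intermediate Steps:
$t{\left(f \right)} = \left(-2 + f\right) \left(5 + f\right)$
$s{\left(t{\left(b{\left(4 \right)} \right)} \right)} \frac{-16 - 17}{1 + 19} = 8 \frac{-16 - 17}{1 + 19} = 8 \left(- \frac{33}{20}\right) = - \frac{66}{5}$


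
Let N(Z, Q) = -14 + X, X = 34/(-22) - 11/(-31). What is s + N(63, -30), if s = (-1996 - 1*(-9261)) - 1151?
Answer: 2079694/341 ≈ 6098.8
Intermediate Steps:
X = -406/341 (X = 34*(-1/22) - 11*(-1/31) = -17/11 + 11/31 = -406/341 ≈ -1.1906)
s = 6114 (s = (-1996 + 9261) - 1151 = 7265 - 1151 = 6114)
N(Z, Q) = -5180/341 (N(Z, Q) = -14 - 406/341 = -5180/341)
s + N(63, -30) = 6114 - 5180/341 = 2079694/341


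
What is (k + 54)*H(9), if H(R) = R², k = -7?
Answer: 3807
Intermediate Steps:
(k + 54)*H(9) = (-7 + 54)*9² = 47*81 = 3807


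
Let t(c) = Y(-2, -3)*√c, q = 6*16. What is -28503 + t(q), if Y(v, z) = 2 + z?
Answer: -28503 - 4*√6 ≈ -28513.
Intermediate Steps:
q = 96
t(c) = -√c (t(c) = (2 - 3)*√c = -√c)
-28503 + t(q) = -28503 - √96 = -28503 - 4*√6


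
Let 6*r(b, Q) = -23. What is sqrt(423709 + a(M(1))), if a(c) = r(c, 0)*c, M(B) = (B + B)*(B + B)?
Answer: 19*sqrt(10563)/3 ≈ 650.92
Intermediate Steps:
M(B) = 4*B**2 (M(B) = (2*B)*(2*B) = 4*B**2)
r(b, Q) = -23/6 (r(b, Q) = (1/6)*(-23) = -23/6)
a(c) = -23*c/6
sqrt(423709 + a(M(1))) = sqrt(423709 - 46*1**2/3) = sqrt(423709 - 46/3) = sqrt(1271081/3) = 19*sqrt(10563)/3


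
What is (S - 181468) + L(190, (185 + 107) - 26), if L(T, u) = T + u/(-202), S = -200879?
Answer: -38597990/101 ≈ -3.8216e+5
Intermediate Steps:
L(T, u) = T - u/202 (L(T, u) = T + u*(-1/202) = T - u/202)
(S - 181468) + L(190, (185 + 107) - 26) = (-200879 - 181468) + (190 - ((185 + 107) - 26)/202) = -382347 + (190 - (292 - 26)/202) = -382347 + (190 - 1/202*266) = -382347 + (190 - 133/101) = -382347 + 19057/101 = -38597990/101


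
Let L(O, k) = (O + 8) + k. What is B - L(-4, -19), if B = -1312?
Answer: -1297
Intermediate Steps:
L(O, k) = 8 + O + k (L(O, k) = (8 + O) + k = 8 + O + k)
B - L(-4, -19) = -1312 - (8 - 4 - 19) = -1312 - 1*(-15) = -1312 + 15 = -1297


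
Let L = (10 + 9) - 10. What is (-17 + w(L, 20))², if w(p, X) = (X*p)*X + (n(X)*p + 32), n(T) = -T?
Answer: 11799225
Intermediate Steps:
L = 9 (L = 19 - 10 = 9)
w(p, X) = 32 + p*X² - X*p (w(p, X) = (X*p)*X + ((-X)*p + 32) = p*X² + (-X*p + 32) = p*X² + (32 - X*p) = 32 + p*X² - X*p)
(-17 + w(L, 20))² = (-17 + (32 + 9*20² - 1*20*9))² = (-17 + (32 + 9*400 - 180))² = (-17 + (32 + 3600 - 180))² = (-17 + 3452)² = 3435² = 11799225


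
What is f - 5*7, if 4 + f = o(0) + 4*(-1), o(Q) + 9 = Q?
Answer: -52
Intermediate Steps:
o(Q) = -9 + Q
f = -17 (f = -4 + ((-9 + 0) + 4*(-1)) = -4 + (-9 - 4) = -4 - 13 = -17)
f - 5*7 = -17 - 5*7 = -17 - 35 = -52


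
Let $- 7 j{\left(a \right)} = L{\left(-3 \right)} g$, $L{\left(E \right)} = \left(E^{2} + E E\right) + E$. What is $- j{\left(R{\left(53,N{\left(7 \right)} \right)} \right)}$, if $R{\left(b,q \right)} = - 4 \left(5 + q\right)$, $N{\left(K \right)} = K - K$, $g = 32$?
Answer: $\frac{480}{7} \approx 68.571$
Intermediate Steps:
$L{\left(E \right)} = E + 2 E^{2}$ ($L{\left(E \right)} = \left(E^{2} + E^{2}\right) + E = 2 E^{2} + E = E + 2 E^{2}$)
$N{\left(K \right)} = 0$
$R{\left(b,q \right)} = -20 - 4 q$
$j{\left(a \right)} = - \frac{480}{7}$ ($j{\left(a \right)} = - \frac{- 3 \left(1 + 2 \left(-3\right)\right) 32}{7} = - \frac{- 3 \left(1 - 6\right) 32}{7} = - \frac{\left(-3\right) \left(-5\right) 32}{7} = - \frac{15 \cdot 32}{7} = \left(- \frac{1}{7}\right) 480 = - \frac{480}{7}$)
$- j{\left(R{\left(53,N{\left(7 \right)} \right)} \right)} = \left(-1\right) \left(- \frac{480}{7}\right) = \frac{480}{7}$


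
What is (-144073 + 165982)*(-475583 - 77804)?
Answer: -12124155783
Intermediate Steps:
(-144073 + 165982)*(-475583 - 77804) = 21909*(-553387) = -12124155783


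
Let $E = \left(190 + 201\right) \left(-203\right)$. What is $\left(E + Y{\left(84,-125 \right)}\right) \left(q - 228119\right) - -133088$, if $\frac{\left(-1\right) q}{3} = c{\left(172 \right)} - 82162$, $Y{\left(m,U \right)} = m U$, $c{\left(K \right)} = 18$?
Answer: $-1645711161$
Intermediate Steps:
$Y{\left(m,U \right)} = U m$
$q = 246432$ ($q = - 3 \left(18 - 82162\right) = \left(-3\right) \left(-82144\right) = 246432$)
$E = -79373$ ($E = 391 \left(-203\right) = -79373$)
$\left(E + Y{\left(84,-125 \right)}\right) \left(q - 228119\right) - -133088 = \left(-79373 - 10500\right) \left(246432 - 228119\right) - -133088 = \left(-79373 - 10500\right) 18313 + 133088 = \left(-89873\right) 18313 + 133088 = -1645844249 + 133088 = -1645711161$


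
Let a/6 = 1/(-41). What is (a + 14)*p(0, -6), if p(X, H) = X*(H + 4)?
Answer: 0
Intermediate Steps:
p(X, H) = X*(4 + H)
a = -6/41 (a = 6/(-41) = 6*(-1/41) = -6/41 ≈ -0.14634)
(a + 14)*p(0, -6) = (-6/41 + 14)*(0*(4 - 6)) = 568*(0*(-2))/41 = (568/41)*0 = 0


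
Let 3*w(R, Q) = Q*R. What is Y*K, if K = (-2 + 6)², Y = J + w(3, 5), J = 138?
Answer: 2288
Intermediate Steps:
w(R, Q) = Q*R/3 (w(R, Q) = (Q*R)/3 = Q*R/3)
Y = 143 (Y = 138 + (⅓)*5*3 = 138 + 5 = 143)
K = 16 (K = 4² = 16)
Y*K = 143*16 = 2288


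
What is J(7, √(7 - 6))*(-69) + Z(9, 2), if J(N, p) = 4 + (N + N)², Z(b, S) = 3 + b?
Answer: -13788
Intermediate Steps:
J(N, p) = 4 + 4*N² (J(N, p) = 4 + (2*N)² = 4 + 4*N²)
J(7, √(7 - 6))*(-69) + Z(9, 2) = (4 + 4*7²)*(-69) + (3 + 9) = (4 + 4*49)*(-69) + 12 = (4 + 196)*(-69) + 12 = 200*(-69) + 12 = -13800 + 12 = -13788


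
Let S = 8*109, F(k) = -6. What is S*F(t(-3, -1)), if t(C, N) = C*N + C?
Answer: -5232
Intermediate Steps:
t(C, N) = C + C*N
S = 872
S*F(t(-3, -1)) = 872*(-6) = -5232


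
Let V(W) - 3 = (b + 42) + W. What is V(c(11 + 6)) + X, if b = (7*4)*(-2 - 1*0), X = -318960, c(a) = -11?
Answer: -318982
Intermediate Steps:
b = -56 (b = 28*(-2 + 0) = 28*(-2) = -56)
V(W) = -11 + W (V(W) = 3 + ((-56 + 42) + W) = 3 + (-14 + W) = -11 + W)
V(c(11 + 6)) + X = (-11 - 11) - 318960 = -22 - 318960 = -318982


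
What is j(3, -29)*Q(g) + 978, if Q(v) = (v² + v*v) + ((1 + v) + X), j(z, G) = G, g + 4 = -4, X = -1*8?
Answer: -2299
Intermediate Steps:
X = -8
g = -8 (g = -4 - 4 = -8)
Q(v) = -7 + v + 2*v² (Q(v) = (v² + v*v) + ((1 + v) - 8) = (v² + v²) + (-7 + v) = 2*v² + (-7 + v) = -7 + v + 2*v²)
j(3, -29)*Q(g) + 978 = -29*(-7 - 8 + 2*(-8)²) + 978 = -29*(-7 - 8 + 2*64) + 978 = -29*(-7 - 8 + 128) + 978 = -29*113 + 978 = -3277 + 978 = -2299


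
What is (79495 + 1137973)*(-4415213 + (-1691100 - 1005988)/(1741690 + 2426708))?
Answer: -11203364389322218708/2084199 ≈ -5.3754e+12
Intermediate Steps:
(79495 + 1137973)*(-4415213 + (-1691100 - 1005988)/(1741690 + 2426708)) = 1217468*(-4415213 - 2697088/4168398) = 1217468*(-4415213 - 2697088*1/4168398) = 1217468*(-4415213 - 1348544/2084199) = 1217468*(-9202183867931/2084199) = -11203364389322218708/2084199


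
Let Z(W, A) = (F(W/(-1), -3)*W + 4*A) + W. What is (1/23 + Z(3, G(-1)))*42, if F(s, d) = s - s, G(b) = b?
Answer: -924/23 ≈ -40.174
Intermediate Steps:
F(s, d) = 0
Z(W, A) = W + 4*A (Z(W, A) = (0*W + 4*A) + W = (0 + 4*A) + W = 4*A + W = W + 4*A)
(1/23 + Z(3, G(-1)))*42 = (1/23 + (3 + 4*(-1)))*42 = (1/23 + (3 - 4))*42 = (1/23 - 1)*42 = -22/23*42 = -924/23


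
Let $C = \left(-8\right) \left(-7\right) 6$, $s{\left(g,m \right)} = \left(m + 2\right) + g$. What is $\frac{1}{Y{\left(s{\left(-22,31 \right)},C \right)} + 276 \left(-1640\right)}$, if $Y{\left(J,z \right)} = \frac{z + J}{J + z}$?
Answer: $- \frac{1}{452639} \approx -2.2093 \cdot 10^{-6}$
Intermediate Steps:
$s{\left(g,m \right)} = 2 + g + m$ ($s{\left(g,m \right)} = \left(2 + m\right) + g = 2 + g + m$)
$C = 336$ ($C = 56 \cdot 6 = 336$)
$Y{\left(J,z \right)} = 1$ ($Y{\left(J,z \right)} = \frac{J + z}{J + z} = 1$)
$\frac{1}{Y{\left(s{\left(-22,31 \right)},C \right)} + 276 \left(-1640\right)} = \frac{1}{1 + 276 \left(-1640\right)} = \frac{1}{1 - 452640} = \frac{1}{-452639} = - \frac{1}{452639}$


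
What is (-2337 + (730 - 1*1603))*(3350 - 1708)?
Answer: -5270820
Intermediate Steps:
(-2337 + (730 - 1*1603))*(3350 - 1708) = (-2337 + (730 - 1603))*1642 = (-2337 - 873)*1642 = -3210*1642 = -5270820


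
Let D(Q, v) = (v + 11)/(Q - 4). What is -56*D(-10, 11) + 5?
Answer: 93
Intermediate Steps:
D(Q, v) = (11 + v)/(-4 + Q)
-56*D(-10, 11) + 5 = -56*(11 + 11)/(-4 - 10) + 5 = -56*22/(-14) + 5 = -(-4)*22 + 5 = -56*(-11/7) + 5 = 88 + 5 = 93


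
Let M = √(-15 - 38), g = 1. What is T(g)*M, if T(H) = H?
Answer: I*√53 ≈ 7.2801*I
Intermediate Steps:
M = I*√53 (M = √(-53) = I*√53 ≈ 7.2801*I)
T(g)*M = 1*(I*√53) = I*√53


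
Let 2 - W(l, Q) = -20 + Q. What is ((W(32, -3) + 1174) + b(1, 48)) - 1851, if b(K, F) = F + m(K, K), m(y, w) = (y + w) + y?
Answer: -601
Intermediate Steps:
W(l, Q) = 22 - Q (W(l, Q) = 2 - (-20 + Q) = 2 + (20 - Q) = 22 - Q)
m(y, w) = w + 2*y (m(y, w) = (w + y) + y = w + 2*y)
b(K, F) = F + 3*K (b(K, F) = F + (K + 2*K) = F + 3*K)
((W(32, -3) + 1174) + b(1, 48)) - 1851 = (((22 - 1*(-3)) + 1174) + (48 + 3*1)) - 1851 = (((22 + 3) + 1174) + (48 + 3)) - 1851 = ((25 + 1174) + 51) - 1851 = (1199 + 51) - 1851 = 1250 - 1851 = -601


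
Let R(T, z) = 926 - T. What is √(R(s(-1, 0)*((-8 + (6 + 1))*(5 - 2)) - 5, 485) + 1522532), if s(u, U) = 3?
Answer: 4*√95217 ≈ 1234.3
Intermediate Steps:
√(R(s(-1, 0)*((-8 + (6 + 1))*(5 - 2)) - 5, 485) + 1522532) = √((926 - (3*((-8 + (6 + 1))*(5 - 2)) - 5)) + 1522532) = √((926 - (3*((-8 + 7)*3) - 5)) + 1522532) = √((926 - (3*(-1*3) - 5)) + 1522532) = √((926 - (3*(-3) - 5)) + 1522532) = √((926 - (-9 - 5)) + 1522532) = √((926 - 1*(-14)) + 1522532) = √((926 + 14) + 1522532) = √(940 + 1522532) = √1523472 = 4*√95217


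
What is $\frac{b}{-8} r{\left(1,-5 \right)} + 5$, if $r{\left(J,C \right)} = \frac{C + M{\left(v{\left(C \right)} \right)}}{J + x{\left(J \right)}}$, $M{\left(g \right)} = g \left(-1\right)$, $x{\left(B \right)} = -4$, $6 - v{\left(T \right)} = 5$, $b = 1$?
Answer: $\frac{19}{4} \approx 4.75$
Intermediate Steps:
$v{\left(T \right)} = 1$ ($v{\left(T \right)} = 6 - 5 = 1$)
$M{\left(g \right)} = - g$
$r{\left(J,C \right)} = \frac{-1 + C}{-4 + J}$ ($r{\left(J,C \right)} = \frac{C - 1}{J - 4} = \frac{C - 1}{-4 + J} = \frac{-1 + C}{-4 + J}$)
$\frac{b}{-8} r{\left(1,-5 \right)} + 5 = 1 \frac{1}{-8} \frac{-1 - 5}{-4 + 1} + 5 = 1 \left(- \frac{1}{8}\right) \frac{1}{-3} \left(-6\right) + 5 = - \frac{\left(- \frac{1}{3}\right) \left(-6\right)}{8} + 5 = \left(- \frac{1}{8}\right) 2 + 5 = - \frac{1}{4} + 5 = \frac{19}{4}$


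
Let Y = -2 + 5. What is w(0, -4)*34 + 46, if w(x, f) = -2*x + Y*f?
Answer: -362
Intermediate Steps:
Y = 3
w(x, f) = -2*x + 3*f
w(0, -4)*34 + 46 = (-2*0 + 3*(-4))*34 + 46 = (0 - 12)*34 + 46 = -12*34 + 46 = -408 + 46 = -362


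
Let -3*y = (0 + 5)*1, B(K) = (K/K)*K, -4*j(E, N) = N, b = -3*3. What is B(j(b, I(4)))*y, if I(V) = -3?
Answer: -5/4 ≈ -1.2500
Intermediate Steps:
b = -9
j(E, N) = -N/4
B(K) = K (B(K) = 1*K = K)
y = -5/3 (y = -(0 + 5)/3 = -5/3 ≈ -1.6667)
B(j(b, I(4)))*y = -¼*(-3)*(-5/3) = (¾)*(-5/3) = -5/4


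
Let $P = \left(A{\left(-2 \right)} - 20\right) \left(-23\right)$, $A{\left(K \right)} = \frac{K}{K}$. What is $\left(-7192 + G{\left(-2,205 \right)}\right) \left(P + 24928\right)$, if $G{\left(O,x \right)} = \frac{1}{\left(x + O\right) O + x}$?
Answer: $- \frac{12222488815}{67} \approx -1.8243 \cdot 10^{8}$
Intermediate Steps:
$A{\left(K \right)} = 1$
$G{\left(O,x \right)} = \frac{1}{x + O \left(O + x\right)}$ ($G{\left(O,x \right)} = \frac{1}{\left(O + x\right) O + x} = \frac{1}{O \left(O + x\right) + x} = \frac{1}{x + O \left(O + x\right)}$)
$P = 437$ ($P = \left(1 - 20\right) \left(-23\right) = \left(-19\right) \left(-23\right) = 437$)
$\left(-7192 + G{\left(-2,205 \right)}\right) \left(P + 24928\right) = \left(-7192 + \frac{1}{205 + \left(-2\right)^{2} - 410}\right) \left(437 + 24928\right) = \left(-7192 + \frac{1}{205 + 4 - 410}\right) 25365 = \left(-7192 + \frac{1}{-201}\right) 25365 = \left(-7192 - \frac{1}{201}\right) 25365 = \left(- \frac{1445593}{201}\right) 25365 = - \frac{12222488815}{67}$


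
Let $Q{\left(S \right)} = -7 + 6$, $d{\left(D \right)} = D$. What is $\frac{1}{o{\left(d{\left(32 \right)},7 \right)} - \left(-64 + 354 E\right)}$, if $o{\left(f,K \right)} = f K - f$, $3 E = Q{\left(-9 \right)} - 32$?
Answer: $\frac{1}{4150} \approx 0.00024096$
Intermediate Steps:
$Q{\left(S \right)} = -1$
$E = -11$ ($E = \frac{-1 - 32}{3} = \frac{1}{3} \left(-33\right) = -11$)
$o{\left(f,K \right)} = - f + K f$ ($o{\left(f,K \right)} = K f - f = - f + K f$)
$\frac{1}{o{\left(d{\left(32 \right)},7 \right)} - \left(-64 + 354 E\right)} = \frac{1}{32 \left(-1 + 7\right) + \left(\left(-354\right) \left(-11\right) + 64\right)} = \frac{1}{32 \cdot 6 + \left(3894 + 64\right)} = \frac{1}{192 + 3958} = \frac{1}{4150}$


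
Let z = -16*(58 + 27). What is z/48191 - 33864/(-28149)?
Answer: 48292648/41106923 ≈ 1.1748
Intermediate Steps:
z = -1360 (z = -16*85 = -1360)
z/48191 - 33864/(-28149) = -1360/48191 - 33864/(-28149) = -1360*1/48191 - 33864*(-1/28149) = -1360/48191 + 11288/9383 = 48292648/41106923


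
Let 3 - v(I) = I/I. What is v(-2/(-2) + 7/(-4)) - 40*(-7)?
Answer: 282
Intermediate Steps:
v(I) = 2 (v(I) = 3 - I/I = 3 - 1*1 = 3 - 1 = 2)
v(-2/(-2) + 7/(-4)) - 40*(-7) = 2 - 40*(-7) = 2 + 280 = 282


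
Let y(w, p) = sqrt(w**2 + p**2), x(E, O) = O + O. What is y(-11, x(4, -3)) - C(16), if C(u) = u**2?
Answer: -256 + sqrt(157) ≈ -243.47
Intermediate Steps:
x(E, O) = 2*O
y(w, p) = sqrt(p**2 + w**2)
y(-11, x(4, -3)) - C(16) = sqrt((2*(-3))**2 + (-11)**2) - 1*16**2 = sqrt((-6)**2 + 121) - 1*256 = sqrt(36 + 121) - 256 = sqrt(157) - 256 = -256 + sqrt(157)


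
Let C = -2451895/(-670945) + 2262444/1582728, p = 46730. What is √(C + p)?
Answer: √120987796664908351172554/1608974906 ≈ 216.18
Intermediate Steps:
C = 89977639319/17698723966 (C = -2451895*(-1/670945) + 2262444*(1/1582728) = 490379/134189 + 188537/131894 = 89977639319/17698723966 ≈ 5.0838)
√(C + p) = √(89977639319/17698723966 + 46730) = √(827151348570499/17698723966) = √120987796664908351172554/1608974906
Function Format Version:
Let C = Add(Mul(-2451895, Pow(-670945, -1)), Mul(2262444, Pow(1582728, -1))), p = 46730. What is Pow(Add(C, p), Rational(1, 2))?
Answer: Mul(Rational(1, 1608974906), Pow(120987796664908351172554, Rational(1, 2))) ≈ 216.18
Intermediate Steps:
C = Rational(89977639319, 17698723966) (C = Add(Mul(-2451895, Rational(-1, 670945)), Mul(2262444, Rational(1, 1582728))) = Add(Rational(490379, 134189), Rational(188537, 131894)) = Rational(89977639319, 17698723966) ≈ 5.0838)
Pow(Add(C, p), Rational(1, 2)) = Pow(Add(Rational(89977639319, 17698723966), 46730), Rational(1, 2)) = Pow(Rational(827151348570499, 17698723966), Rational(1, 2)) = Mul(Rational(1, 1608974906), Pow(120987796664908351172554, Rational(1, 2)))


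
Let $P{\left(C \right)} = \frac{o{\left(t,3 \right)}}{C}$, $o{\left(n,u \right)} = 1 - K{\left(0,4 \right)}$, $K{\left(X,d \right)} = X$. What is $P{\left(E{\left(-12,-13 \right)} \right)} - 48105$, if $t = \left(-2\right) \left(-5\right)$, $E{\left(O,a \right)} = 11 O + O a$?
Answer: $- \frac{1154519}{24} \approx -48105.0$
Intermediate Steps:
$t = 10$
$o{\left(n,u \right)} = 1$ ($o{\left(n,u \right)} = 1 - 0 = 1 + 0 = 1$)
$P{\left(C \right)} = \frac{1}{C}$ ($P{\left(C \right)} = 1 \frac{1}{C} = \frac{1}{C}$)
$P{\left(E{\left(-12,-13 \right)} \right)} - 48105 = \frac{1}{\left(-12\right) \left(11 - 13\right)} - 48105 = \frac{1}{\left(-12\right) \left(-2\right)} - 48105 = \frac{1}{24} - 48105 = - \frac{1154519}{24}$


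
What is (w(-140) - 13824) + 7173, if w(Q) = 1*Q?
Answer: -6791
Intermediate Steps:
w(Q) = Q
(w(-140) - 13824) + 7173 = (-140 - 13824) + 7173 = -13964 + 7173 = -6791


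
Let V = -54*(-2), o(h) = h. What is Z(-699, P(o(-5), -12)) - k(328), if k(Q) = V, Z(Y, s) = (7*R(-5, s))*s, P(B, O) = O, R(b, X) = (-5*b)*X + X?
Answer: 26100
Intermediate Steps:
R(b, X) = X - 5*X*b (R(b, X) = -5*X*b + X = X - 5*X*b)
Z(Y, s) = 182*s² (Z(Y, s) = (7*(s*(1 - 5*(-5))))*s = (7*(s*(1 + 25)))*s = (7*(s*26))*s = (7*(26*s))*s = (182*s)*s = 182*s²)
V = 108
k(Q) = 108
Z(-699, P(o(-5), -12)) - k(328) = 182*(-12)² - 1*108 = 182*144 - 108 = 26208 - 108 = 26100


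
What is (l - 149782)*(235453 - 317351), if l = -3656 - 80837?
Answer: 19186653950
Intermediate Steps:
l = -84493
(l - 149782)*(235453 - 317351) = (-84493 - 149782)*(235453 - 317351) = -234275*(-81898) = 19186653950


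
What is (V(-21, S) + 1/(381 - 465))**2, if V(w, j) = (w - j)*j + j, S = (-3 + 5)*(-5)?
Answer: 70543201/7056 ≈ 9997.6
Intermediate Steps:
S = -10 (S = 2*(-5) = -10)
V(w, j) = j + j*(w - j) (V(w, j) = j*(w - j) + j = j + j*(w - j))
(V(-21, S) + 1/(381 - 465))**2 = (-10*(1 - 21 - 1*(-10)) + 1/(381 - 465))**2 = (-10*(1 - 21 + 10) + 1/(-84))**2 = (-10*(-10) - 1/84)**2 = (100 - 1/84)**2 = (8399/84)**2 = 70543201/7056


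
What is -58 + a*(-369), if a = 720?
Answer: -265738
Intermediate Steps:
-58 + a*(-369) = -58 + 720*(-369) = -58 - 265680 = -265738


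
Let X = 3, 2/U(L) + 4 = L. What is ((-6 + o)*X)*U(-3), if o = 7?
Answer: -6/7 ≈ -0.85714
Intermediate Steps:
U(L) = 2/(-4 + L)
((-6 + o)*X)*U(-3) = ((-6 + 7)*3)*(2/(-4 - 3)) = (1*3)*(2/(-7)) = 3*(2*(-⅐)) = 3*(-2/7) = -6/7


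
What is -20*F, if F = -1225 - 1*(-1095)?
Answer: 2600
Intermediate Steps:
F = -130 (F = -1225 + 1095 = -130)
-20*F = -20*(-130) = 2600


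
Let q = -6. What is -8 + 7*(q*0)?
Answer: -8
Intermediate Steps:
-8 + 7*(q*0) = -8 + 7*(-6*0) = -8 + 7*0 = -8 + 0 = -8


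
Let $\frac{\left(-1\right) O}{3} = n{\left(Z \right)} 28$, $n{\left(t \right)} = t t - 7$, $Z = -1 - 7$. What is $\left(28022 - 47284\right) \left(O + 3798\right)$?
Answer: $19069380$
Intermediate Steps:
$Z = -8$
$n{\left(t \right)} = -7 + t^{2}$ ($n{\left(t \right)} = t^{2} - 7 = -7 + t^{2}$)
$O = -4788$ ($O = - 3 \left(-7 + \left(-8\right)^{2}\right) 28 = - 3 \left(-7 + 64\right) 28 = - 3 \cdot 57 \cdot 28 = \left(-3\right) 1596 = -4788$)
$\left(28022 - 47284\right) \left(O + 3798\right) = \left(28022 - 47284\right) \left(-4788 + 3798\right) = \left(-19262\right) \left(-990\right) = 19069380$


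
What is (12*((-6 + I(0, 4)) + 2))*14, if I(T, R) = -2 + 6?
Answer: 0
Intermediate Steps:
I(T, R) = 4
(12*((-6 + I(0, 4)) + 2))*14 = (12*((-6 + 4) + 2))*14 = (12*(-2 + 2))*14 = (12*0)*14 = 0*14 = 0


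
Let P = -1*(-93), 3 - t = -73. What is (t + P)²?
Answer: 28561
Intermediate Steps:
t = 76 (t = 3 - 1*(-73) = 3 + 73 = 76)
P = 93
(t + P)² = (76 + 93)² = 169² = 28561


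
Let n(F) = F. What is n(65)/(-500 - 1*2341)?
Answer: -65/2841 ≈ -0.022879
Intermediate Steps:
n(65)/(-500 - 1*2341) = 65/(-500 - 1*2341) = 65/(-500 - 2341) = 65/(-2841) = 65*(-1/2841) = -65/2841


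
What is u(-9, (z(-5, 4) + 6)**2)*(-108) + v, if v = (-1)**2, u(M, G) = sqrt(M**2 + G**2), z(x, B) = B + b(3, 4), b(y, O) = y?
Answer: 1 - 108*sqrt(28642) ≈ -18277.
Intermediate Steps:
z(x, B) = 3 + B (z(x, B) = B + 3 = 3 + B)
u(M, G) = sqrt(G**2 + M**2)
v = 1
u(-9, (z(-5, 4) + 6)**2)*(-108) + v = sqrt((((3 + 4) + 6)**2)**2 + (-9)**2)*(-108) + 1 = sqrt(((7 + 6)**2)**2 + 81)*(-108) + 1 = sqrt((13**2)**2 + 81)*(-108) + 1 = sqrt(169**2 + 81)*(-108) + 1 = sqrt(28561 + 81)*(-108) + 1 = sqrt(28642)*(-108) + 1 = -108*sqrt(28642) + 1 = 1 - 108*sqrt(28642)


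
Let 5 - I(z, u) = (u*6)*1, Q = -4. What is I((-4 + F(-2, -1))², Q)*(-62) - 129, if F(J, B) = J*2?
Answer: -1927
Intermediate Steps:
F(J, B) = 2*J
I(z, u) = 5 - 6*u (I(z, u) = 5 - u*6 = 5 - 6*u)
I((-4 + F(-2, -1))², Q)*(-62) - 129 = (5 - 6*(-4))*(-62) - 129 = (5 + 24)*(-62) - 129 = 29*(-62) - 129 = -1798 - 129 = -1927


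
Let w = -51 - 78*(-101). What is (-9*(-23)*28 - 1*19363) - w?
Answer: -21394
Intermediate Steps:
w = 7827 (w = -51 + 7878 = 7827)
(-9*(-23)*28 - 1*19363) - w = (-9*(-23)*28 - 1*19363) - 1*7827 = (207*28 - 19363) - 7827 = (5796 - 19363) - 7827 = -13567 - 7827 = -21394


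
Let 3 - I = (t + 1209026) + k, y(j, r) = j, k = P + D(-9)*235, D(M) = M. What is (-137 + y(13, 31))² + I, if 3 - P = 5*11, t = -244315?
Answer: -947165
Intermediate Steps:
P = -52 (P = 3 - 5*11 = 3 - 1*55 = 3 - 55 = -52)
k = -2167 (k = -52 - 9*235 = -52 - 2115 = -2167)
I = -962541 (I = 3 - ((-244315 + 1209026) - 2167) = 3 - (964711 - 2167) = 3 - 1*962544 = 3 - 962544 = -962541)
(-137 + y(13, 31))² + I = (-137 + 13)² - 962541 = (-124)² - 962541 = 15376 - 962541 = -947165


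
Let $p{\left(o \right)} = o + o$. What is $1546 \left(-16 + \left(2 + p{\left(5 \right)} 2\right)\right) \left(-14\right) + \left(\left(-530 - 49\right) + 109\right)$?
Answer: $-130334$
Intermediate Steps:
$p{\left(o \right)} = 2 o$
$1546 \left(-16 + \left(2 + p{\left(5 \right)} 2\right)\right) \left(-14\right) + \left(\left(-530 - 49\right) + 109\right) = 1546 \left(-16 + \left(2 + 2 \cdot 5 \cdot 2\right)\right) \left(-14\right) + \left(\left(-530 - 49\right) + 109\right) = 1546 \left(-16 + \left(2 + 10 \cdot 2\right)\right) \left(-14\right) + \left(-579 + 109\right) = 1546 \left(-16 + \left(2 + 20\right)\right) \left(-14\right) - 470 = 1546 \left(-16 + 22\right) \left(-14\right) - 470 = 1546 \cdot 6 \left(-14\right) - 470 = 1546 \left(-84\right) - 470 = -129864 - 470 = -130334$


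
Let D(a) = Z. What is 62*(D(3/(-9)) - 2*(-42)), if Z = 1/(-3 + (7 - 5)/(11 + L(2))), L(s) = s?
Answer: 191890/37 ≈ 5186.2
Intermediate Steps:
Z = -13/37 (Z = 1/(-3 + (7 - 5)/(11 + 2)) = 1/(-3 + 2/13) = 1/(-37/13) = -13/37 ≈ -0.35135)
D(a) = -13/37
62*(D(3/(-9)) - 2*(-42)) = 62*(-13/37 - 2*(-42)) = 62*(-13/37 + 84) = 62*(3095/37) = 191890/37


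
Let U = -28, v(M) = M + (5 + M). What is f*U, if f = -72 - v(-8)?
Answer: 1708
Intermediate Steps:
v(M) = 5 + 2*M
f = -61 (f = -72 - (5 + 2*(-8)) = -72 - (5 - 16) = -72 - 1*(-11) = -72 + 11 = -61)
f*U = -61*(-28) = 1708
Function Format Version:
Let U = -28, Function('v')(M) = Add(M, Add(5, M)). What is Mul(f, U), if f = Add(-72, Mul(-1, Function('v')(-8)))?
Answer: 1708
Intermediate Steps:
Function('v')(M) = Add(5, Mul(2, M))
f = -61 (f = Add(-72, Mul(-1, Add(5, Mul(2, -8)))) = Add(-72, Mul(-1, Add(5, -16))) = Add(-72, Mul(-1, -11)) = Add(-72, 11) = -61)
Mul(f, U) = Mul(-61, -28) = 1708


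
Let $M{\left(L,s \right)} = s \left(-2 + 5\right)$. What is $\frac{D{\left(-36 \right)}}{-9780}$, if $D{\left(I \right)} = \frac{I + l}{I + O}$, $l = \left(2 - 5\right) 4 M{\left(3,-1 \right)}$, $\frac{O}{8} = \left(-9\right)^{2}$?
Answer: $0$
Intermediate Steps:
$O = 648$ ($O = 8 \left(-9\right)^{2} = 8 \cdot 81 = 648$)
$M{\left(L,s \right)} = 3 s$ ($M{\left(L,s \right)} = s 3 = 3 s$)
$l = 36$ ($l = \left(2 - 5\right) 4 \cdot 3 \left(-1\right) = \left(-3\right) 4 \left(-3\right) = \left(-12\right) \left(-3\right) = 36$)
$D{\left(I \right)} = \frac{36 + I}{648 + I}$ ($D{\left(I \right)} = \frac{I + 36}{I + 648} = \frac{36 + I}{648 + I}$)
$\frac{D{\left(-36 \right)}}{-9780} = \frac{\frac{1}{648 - 36} \left(36 - 36\right)}{-9780} = \frac{1}{612} \cdot 0 \left(- \frac{1}{9780}\right) = 0 \left(- \frac{1}{9780}\right) = 0$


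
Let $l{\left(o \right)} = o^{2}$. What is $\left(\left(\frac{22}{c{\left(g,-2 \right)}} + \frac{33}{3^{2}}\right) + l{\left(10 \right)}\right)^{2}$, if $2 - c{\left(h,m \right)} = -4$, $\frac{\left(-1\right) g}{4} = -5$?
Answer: $\frac{103684}{9} \approx 11520.0$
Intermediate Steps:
$g = 20$ ($g = \left(-4\right) \left(-5\right) = 20$)
$c{\left(h,m \right)} = 6$ ($c{\left(h,m \right)} = 2 - -4 = 2 + 4 = 6$)
$\left(\left(\frac{22}{c{\left(g,-2 \right)}} + \frac{33}{3^{2}}\right) + l{\left(10 \right)}\right)^{2} = \left(\left(\frac{22}{6} + \frac{33}{3^{2}}\right) + 10^{2}\right)^{2} = \left(\left(22 \cdot \frac{1}{6} + \frac{33}{9}\right) + 100\right)^{2} = \left(\left(\frac{11}{3} + 33 \cdot \frac{1}{9}\right) + 100\right)^{2} = \left(\left(\frac{11}{3} + \frac{11}{3}\right) + 100\right)^{2} = \left(\frac{22}{3} + 100\right)^{2} = \left(\frac{322}{3}\right)^{2} = \frac{103684}{9}$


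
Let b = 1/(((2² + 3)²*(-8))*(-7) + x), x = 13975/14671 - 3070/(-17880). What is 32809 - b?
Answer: 2362556634573733/72009407809 ≈ 32809.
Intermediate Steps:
x = 29491297/26231748 (x = 13975*(1/14671) - 3070*(-1/17880) = 13975/14671 + 307/1788 = 29491297/26231748 ≈ 1.1243)
b = 26231748/72009407809 (b = 1/(((2² + 3)²*(-8))*(-7) + 29491297/26231748) = 1/(((4 + 3)²*(-8))*(-7) + 29491297/26231748) = 1/((7²*(-8))*(-7) + 29491297/26231748) = 1/((49*(-8))*(-7) + 29491297/26231748) = 1/(-392*(-7) + 29491297/26231748) = 1/(2744 + 29491297/26231748) = 1/(72009407809/26231748) = 26231748/72009407809 ≈ 0.00036428)
32809 - b = 32809 - 1*26231748/72009407809 = 32809 - 26231748/72009407809 = 2362556634573733/72009407809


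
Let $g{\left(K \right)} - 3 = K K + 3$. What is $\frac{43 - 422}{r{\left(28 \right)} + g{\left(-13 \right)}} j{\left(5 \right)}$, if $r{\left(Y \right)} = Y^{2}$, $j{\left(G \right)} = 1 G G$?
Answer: $- \frac{9475}{959} \approx -9.8801$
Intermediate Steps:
$g{\left(K \right)} = 6 + K^{2}$ ($g{\left(K \right)} = 3 + \left(K K + 3\right) = 3 + \left(K^{2} + 3\right) = 3 + \left(3 + K^{2}\right) = 6 + K^{2}$)
$j{\left(G \right)} = G^{2}$ ($j{\left(G \right)} = G G = G^{2}$)
$\frac{43 - 422}{r{\left(28 \right)} + g{\left(-13 \right)}} j{\left(5 \right)} = \frac{43 - 422}{28^{2} + \left(6 + \left(-13\right)^{2}\right)} 5^{2} = - \frac{379}{784 + \left(6 + 169\right)} 25 = - \frac{379}{784 + 175} \cdot 25 = - \frac{379}{959} \cdot 25 = \left(-379\right) \frac{1}{959} \cdot 25 = \left(- \frac{379}{959}\right) 25 = - \frac{9475}{959}$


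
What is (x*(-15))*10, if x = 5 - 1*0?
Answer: -750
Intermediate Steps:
x = 5 (x = 5 + 0 = 5)
(x*(-15))*10 = (5*(-15))*10 = -75*10 = -750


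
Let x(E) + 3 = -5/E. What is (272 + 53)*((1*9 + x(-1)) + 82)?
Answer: 30225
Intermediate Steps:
x(E) = -3 - 5/E
(272 + 53)*((1*9 + x(-1)) + 82) = (272 + 53)*((1*9 + (-3 - 5/(-1))) + 82) = 325*((9 + (-3 - 5*(-1))) + 82) = 325*((9 + (-3 + 5)) + 82) = 325*((9 + 2) + 82) = 325*(11 + 82) = 325*93 = 30225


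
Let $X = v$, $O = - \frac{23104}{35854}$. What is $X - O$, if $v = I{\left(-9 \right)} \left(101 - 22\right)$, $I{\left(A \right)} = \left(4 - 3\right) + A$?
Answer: $- \frac{11318312}{17927} \approx -631.36$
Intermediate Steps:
$I{\left(A \right)} = 1 + A$
$O = - \frac{11552}{17927}$ ($O = \left(-23104\right) \frac{1}{35854} = - \frac{11552}{17927} \approx -0.64439$)
$v = -632$ ($v = \left(1 - 9\right) \left(101 - 22\right) = - 8 \left(101 - 22\right) = \left(-8\right) 79 = -632$)
$X = -632$
$X - O = -632 - - \frac{11552}{17927} = -632 + \frac{11552}{17927} = - \frac{11318312}{17927}$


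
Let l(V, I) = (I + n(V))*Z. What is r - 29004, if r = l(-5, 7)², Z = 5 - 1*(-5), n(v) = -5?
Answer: -28604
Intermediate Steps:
Z = 10 (Z = 5 + 5 = 10)
l(V, I) = -50 + 10*I (l(V, I) = (I - 5)*10 = (-5 + I)*10 = -50 + 10*I)
r = 400 (r = (-50 + 10*7)² = (-50 + 70)² = 20² = 400)
r - 29004 = 400 - 29004 = -28604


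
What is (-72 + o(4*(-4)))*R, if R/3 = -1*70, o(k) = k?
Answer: 18480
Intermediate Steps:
R = -210 (R = 3*(-1*70) = 3*(-70) = -210)
(-72 + o(4*(-4)))*R = (-72 + 4*(-4))*(-210) = (-72 - 16)*(-210) = -88*(-210) = 18480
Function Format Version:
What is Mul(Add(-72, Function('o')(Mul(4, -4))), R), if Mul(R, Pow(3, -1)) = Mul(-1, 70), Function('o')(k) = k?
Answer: 18480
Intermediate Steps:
R = -210 (R = Mul(3, Mul(-1, 70)) = Mul(3, -70) = -210)
Mul(Add(-72, Function('o')(Mul(4, -4))), R) = Mul(Add(-72, Mul(4, -4)), -210) = Mul(Add(-72, -16), -210) = Mul(-88, -210) = 18480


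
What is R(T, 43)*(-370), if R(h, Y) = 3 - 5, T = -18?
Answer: 740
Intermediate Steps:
R(h, Y) = -2
R(T, 43)*(-370) = -2*(-370) = 740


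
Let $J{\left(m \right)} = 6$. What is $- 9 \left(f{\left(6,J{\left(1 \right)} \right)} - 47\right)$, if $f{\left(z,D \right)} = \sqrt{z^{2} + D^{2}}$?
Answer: $423 - 54 \sqrt{2} \approx 346.63$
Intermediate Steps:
$f{\left(z,D \right)} = \sqrt{D^{2} + z^{2}}$
$- 9 \left(f{\left(6,J{\left(1 \right)} \right)} - 47\right) = - 9 \left(\sqrt{6^{2} + 6^{2}} - 47\right) = - 9 \left(\sqrt{36 + 36} - 47\right) = - 9 \left(\sqrt{72} - 47\right) = - 9 \left(6 \sqrt{2} - 47\right) = - 9 \left(-47 + 6 \sqrt{2}\right) = 423 - 54 \sqrt{2}$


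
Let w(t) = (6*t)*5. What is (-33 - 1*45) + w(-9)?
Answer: -348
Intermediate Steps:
w(t) = 30*t
(-33 - 1*45) + w(-9) = (-33 - 1*45) + 30*(-9) = (-33 - 45) - 270 = -78 - 270 = -348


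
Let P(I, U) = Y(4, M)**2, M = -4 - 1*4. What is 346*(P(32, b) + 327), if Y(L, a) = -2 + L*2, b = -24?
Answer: 125598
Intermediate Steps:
M = -8 (M = -4 - 4 = -8)
Y(L, a) = -2 + 2*L
P(I, U) = 36 (P(I, U) = (-2 + 2*4)**2 = (-2 + 8)**2 = 6**2 = 36)
346*(P(32, b) + 327) = 346*(36 + 327) = 346*363 = 125598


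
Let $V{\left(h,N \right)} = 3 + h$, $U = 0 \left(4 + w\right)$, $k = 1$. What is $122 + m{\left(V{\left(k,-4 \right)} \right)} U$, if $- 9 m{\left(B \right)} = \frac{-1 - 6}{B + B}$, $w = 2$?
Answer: $122$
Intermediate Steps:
$U = 0$ ($U = 0 \left(4 + 2\right) = 0 \cdot 6 = 0$)
$m{\left(B \right)} = \frac{7}{18 B}$ ($m{\left(B \right)} = - \frac{\left(-1 - 6\right) \frac{1}{B + B}}{9} = - \frac{\left(-7\right) \frac{1}{2 B}}{9} = - \frac{\left(- \frac{7}{2}\right) \frac{1}{B}}{9} = \frac{7}{18 B}$)
$122 + m{\left(V{\left(k,-4 \right)} \right)} U = 122 + \frac{7}{18 \left(3 + 1\right)} 0 = 122 + \frac{7}{18 \cdot 4} \cdot 0 = 122 + \frac{7}{18} \cdot \frac{1}{4} \cdot 0 = 122 + \frac{7}{72} \cdot 0 = 122 + 0 = 122$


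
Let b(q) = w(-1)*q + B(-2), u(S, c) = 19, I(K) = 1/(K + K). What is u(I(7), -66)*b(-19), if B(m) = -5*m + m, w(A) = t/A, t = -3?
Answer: -931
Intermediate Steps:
w(A) = -3/A
B(m) = -4*m
I(K) = 1/(2*K)
b(q) = 8 + 3*q (b(q) = (-3/(-1))*q - 4*(-2) = (-3*(-1))*q + 8 = 3*q + 8 = 8 + 3*q)
u(I(7), -66)*b(-19) = 19*(8 + 3*(-19)) = 19*(8 - 57) = 19*(-49) = -931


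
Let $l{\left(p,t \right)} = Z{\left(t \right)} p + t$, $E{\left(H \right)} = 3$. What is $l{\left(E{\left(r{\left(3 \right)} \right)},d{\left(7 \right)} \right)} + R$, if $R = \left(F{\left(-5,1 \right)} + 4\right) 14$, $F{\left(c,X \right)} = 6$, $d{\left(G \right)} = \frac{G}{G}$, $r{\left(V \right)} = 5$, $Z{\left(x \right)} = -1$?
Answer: $138$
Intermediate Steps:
$d{\left(G \right)} = 1$
$R = 140$ ($R = \left(6 + 4\right) 14 = 10 \cdot 14 = 140$)
$l{\left(p,t \right)} = t - p$ ($l{\left(p,t \right)} = - p + t = t - p$)
$l{\left(E{\left(r{\left(3 \right)} \right)},d{\left(7 \right)} \right)} + R = \left(1 - 3\right) + 140 = -2 + 140 = 138$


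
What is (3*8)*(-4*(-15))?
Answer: 1440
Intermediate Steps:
(3*8)*(-4*(-15)) = 24*60 = 1440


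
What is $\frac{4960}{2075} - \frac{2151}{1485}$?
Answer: $\frac{12899}{13695} \approx 0.94188$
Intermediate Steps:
$\frac{4960}{2075} - \frac{2151}{1485} = 4960 \cdot \frac{1}{2075} - \frac{239}{165} = \frac{992}{415} - \frac{239}{165} = \frac{12899}{13695}$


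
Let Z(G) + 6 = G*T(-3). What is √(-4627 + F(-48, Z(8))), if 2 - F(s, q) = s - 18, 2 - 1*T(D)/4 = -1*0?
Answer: I*√4559 ≈ 67.52*I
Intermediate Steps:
T(D) = 8 (T(D) = 8 - (-4)*0 = 8 - 4*0 = 8 + 0 = 8)
Z(G) = -6 + 8*G (Z(G) = -6 + G*8 = -6 + 8*G)
F(s, q) = 20 - s (F(s, q) = 2 - (s - 18) = 2 - (-18 + s) = 2 + (18 - s) = 20 - s)
√(-4627 + F(-48, Z(8))) = √(-4627 + (20 - 1*(-48))) = √(-4627 + (20 + 48)) = √(-4627 + 68) = √(-4559) = I*√4559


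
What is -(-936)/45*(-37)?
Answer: -3848/5 ≈ -769.60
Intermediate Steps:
-(-936)/45*(-37) = -26*(-4/5)*(-37) = (104/5)*(-37) = -3848/5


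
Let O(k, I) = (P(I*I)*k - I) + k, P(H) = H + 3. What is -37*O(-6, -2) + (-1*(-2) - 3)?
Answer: 1701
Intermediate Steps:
P(H) = 3 + H
O(k, I) = k - I + k*(3 + I²) (O(k, I) = ((3 + I*I)*k - I) + k = ((3 + I²)*k - I) + k = (k*(3 + I²) - I) + k = (-I + k*(3 + I²)) + k = k - I + k*(3 + I²))
-37*O(-6, -2) + (-1*(-2) - 3) = -37*(-6 - 1*(-2) - 6*(3 + (-2)²)) + (-1*(-2) - 3) = -37*(-6 + 2 - 6*(3 + 4)) + (2 - 3) = -37*(-6 + 2 - 6*7) - 1 = -37*(-6 + 2 - 42) - 1 = -37*(-46) - 1 = 1702 - 1 = 1701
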